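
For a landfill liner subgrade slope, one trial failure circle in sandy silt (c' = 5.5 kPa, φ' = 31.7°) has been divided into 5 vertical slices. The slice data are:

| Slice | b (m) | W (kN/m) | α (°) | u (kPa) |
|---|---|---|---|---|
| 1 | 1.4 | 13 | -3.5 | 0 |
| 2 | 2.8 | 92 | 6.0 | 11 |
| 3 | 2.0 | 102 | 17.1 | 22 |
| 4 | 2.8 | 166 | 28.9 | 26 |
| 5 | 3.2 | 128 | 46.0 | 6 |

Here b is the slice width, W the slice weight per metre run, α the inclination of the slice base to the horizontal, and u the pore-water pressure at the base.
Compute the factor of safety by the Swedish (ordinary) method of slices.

FS = 1.09

Ordinary method of slices: FS = Σ[c'·Δl_i + (W_i cosα_i − u_i·Δl_i)·tanφ'] / Σ W_i sinα_i, with Δl_i = b_i / cosα_i.
Slice 1: Δl = 1.4/cos(-3.5°) = 1.403 m; N'_1 = 13·cos(-3.5°) − 0·1.403 = 13.0; c'Δl = 7.71; W sinα = -0.8
Slice 2: Δl = 2.8/cos6.0° = 2.815 m; N'_2 = 92·cos6.0° − 11·2.815 = 60.5; c'Δl = 15.48; W sinα = 9.6
Slice 3: Δl = 2.0/cos17.1° = 2.093 m; N'_3 = 102·cos17.1° − 22·2.093 = 51.5; c'Δl = 11.51; W sinα = 30.0
Slice 4: Δl = 2.8/cos28.9° = 3.198 m; N'_4 = 166·cos28.9° − 26·3.198 = 62.2; c'Δl = 17.59; W sinα = 80.2
Slice 5: Δl = 3.2/cos46.0° = 4.607 m; N'_5 = 128·cos46.0° − 6·4.607 = 61.3; c'Δl = 25.34; W sinα = 92.1
Σc'Δl = 77.6 kN/m; ΣN' = 248.4 kN/m; ΣW sinα = 211.1 kN/m
Resisting = 77.6 + 248.4·tan31.7° = 77.6 + 153.4 = 231.1 kN/m
FS = 231.1 / 211.1 = 1.094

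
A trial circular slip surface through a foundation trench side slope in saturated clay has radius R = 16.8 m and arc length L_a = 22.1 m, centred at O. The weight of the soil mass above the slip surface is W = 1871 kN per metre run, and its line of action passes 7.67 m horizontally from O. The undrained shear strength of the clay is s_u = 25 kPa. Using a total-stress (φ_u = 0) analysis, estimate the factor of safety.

Taking moments about the centre O, the resisting moment is provided by the undrained shear strength acting along the arc:
M_R = s_u·L_a·R = 25·22.10·16.8 = 9282.0 kN·m/m
M_D = W·d = 1871·7.67 = 14350.6 kN·m/m
FS = M_R / M_D = 9282.0 / 14350.6 = 0.647

FS = 0.65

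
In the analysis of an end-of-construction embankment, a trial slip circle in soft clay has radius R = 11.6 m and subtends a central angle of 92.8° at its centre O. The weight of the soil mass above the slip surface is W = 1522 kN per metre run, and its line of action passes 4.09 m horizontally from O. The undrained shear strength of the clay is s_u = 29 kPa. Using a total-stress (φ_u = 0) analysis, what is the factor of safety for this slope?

Taking moments about the centre O, the resisting moment is provided by the undrained shear strength acting along the arc:
Arc length L_a = R·θ = 11.6·(92.8°·π/180) = 11.6·1.6197 = 18.79 m
M_R = s_u·L_a·R = 29·18.79·11.6 = 6320.3 kN·m/m
M_D = W·d = 1522·4.09 = 6225.0 kN·m/m
FS = M_R / M_D = 6320.3 / 6225.0 = 1.015

FS = 1.02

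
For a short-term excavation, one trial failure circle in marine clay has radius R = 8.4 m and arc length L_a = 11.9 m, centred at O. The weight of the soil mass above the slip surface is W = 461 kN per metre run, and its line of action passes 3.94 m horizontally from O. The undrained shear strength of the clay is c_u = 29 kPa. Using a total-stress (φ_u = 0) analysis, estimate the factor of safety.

FS = 1.60

Taking moments about the centre O, the resisting moment is provided by the undrained shear strength acting along the arc:
M_R = c_u·L_a·R = 29·11.90·8.4 = 2898.8 kN·m/m
M_D = W·d = 461·3.94 = 1816.3 kN·m/m
FS = M_R / M_D = 2898.8 / 1816.3 = 1.596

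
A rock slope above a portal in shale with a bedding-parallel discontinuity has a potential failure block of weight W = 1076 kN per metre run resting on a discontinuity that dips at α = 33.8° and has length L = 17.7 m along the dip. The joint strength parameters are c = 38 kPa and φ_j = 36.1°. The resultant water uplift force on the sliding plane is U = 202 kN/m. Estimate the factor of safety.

FS = 1.97

Resolving the block weight along and normal to the plane and applying the Mohr–Coulomb strength on the joint:
N' = W cosα − U = 1076·cos33.8° − 202 = 692.1 kN/m
Driving force T = W sinα = 1076·sin33.8° = 598.6 kN/m
Resisting force R = c·L + N'·tanφ_j = 38·17.7 + 692.1·tan36.1° = 672.6 + 504.7 = 1177.3 kN/m
FS = R / T = 1177.3 / 598.6 = 1.967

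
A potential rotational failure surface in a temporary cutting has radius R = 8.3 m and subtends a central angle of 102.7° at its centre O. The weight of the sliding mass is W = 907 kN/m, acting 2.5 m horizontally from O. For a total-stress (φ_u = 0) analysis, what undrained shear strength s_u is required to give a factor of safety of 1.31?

FS = s_u·L_a·R / (W·d), so s_u = FS·W·d / (L_a·R).
Arc length L_a = R·θ = 8.3·(102.7°·π/180) = 8.3·1.7925 = 14.88 m
s_u = 1.31·907·2.5 / (14.88·8.3) = 2970.4 / 123.48 = 24.06 kPa

s_u = 24.1 kPa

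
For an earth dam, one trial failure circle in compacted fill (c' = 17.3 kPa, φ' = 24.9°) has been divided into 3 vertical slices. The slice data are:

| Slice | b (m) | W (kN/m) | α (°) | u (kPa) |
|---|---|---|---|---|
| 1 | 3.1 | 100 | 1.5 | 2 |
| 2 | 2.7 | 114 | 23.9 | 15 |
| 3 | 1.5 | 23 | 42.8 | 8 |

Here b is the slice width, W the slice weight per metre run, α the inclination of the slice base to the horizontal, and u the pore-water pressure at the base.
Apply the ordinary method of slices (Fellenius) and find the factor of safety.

FS = 3.29

Ordinary method of slices: FS = Σ[c'·Δl_i + (W_i cosα_i − u_i·Δl_i)·tanφ'] / Σ W_i sinα_i, with Δl_i = b_i / cosα_i.
Slice 1: Δl = 3.1/cos1.5° = 3.101 m; N'_1 = 100·cos1.5° − 2·3.101 = 93.8; c'Δl = 53.65; W sinα = 2.6
Slice 2: Δl = 2.7/cos23.9° = 2.953 m; N'_2 = 114·cos23.9° − 15·2.953 = 59.9; c'Δl = 51.09; W sinα = 46.2
Slice 3: Δl = 1.5/cos42.8° = 2.044 m; N'_3 = 23·cos42.8° − 8·2.044 = 0.5; c'Δl = 35.37; W sinα = 15.6
Σc'Δl = 140.1 kN/m; ΣN' = 154.2 kN/m; ΣW sinα = 64.4 kN/m
Resisting = 140.1 + 154.2·tan24.9° = 140.1 + 71.6 = 211.7 kN/m
FS = 211.7 / 64.4 = 3.286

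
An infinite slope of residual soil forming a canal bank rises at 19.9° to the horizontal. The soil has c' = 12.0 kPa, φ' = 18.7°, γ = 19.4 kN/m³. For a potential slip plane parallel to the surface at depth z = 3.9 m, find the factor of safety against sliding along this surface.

For an infinite slope with a slip plane parallel to the surface (no pore pressure): FS = [c' + γz cos²β tanφ'] / [γz sinβ cosβ].
γz = 19.4·3.9 = 75.66 kN/m²
Numerator = 12.0 + 75.66·cos²19.9°·tan18.7° = 12.0 + 75.66·0.8841·0.3385 = 34.642 kPa
Denominator = 75.66·sin19.9°·cos19.9° = 75.66·0.3404·0.9403 = 24.215 kPa
FS = 34.642 / 24.215 = 1.431

FS = 1.43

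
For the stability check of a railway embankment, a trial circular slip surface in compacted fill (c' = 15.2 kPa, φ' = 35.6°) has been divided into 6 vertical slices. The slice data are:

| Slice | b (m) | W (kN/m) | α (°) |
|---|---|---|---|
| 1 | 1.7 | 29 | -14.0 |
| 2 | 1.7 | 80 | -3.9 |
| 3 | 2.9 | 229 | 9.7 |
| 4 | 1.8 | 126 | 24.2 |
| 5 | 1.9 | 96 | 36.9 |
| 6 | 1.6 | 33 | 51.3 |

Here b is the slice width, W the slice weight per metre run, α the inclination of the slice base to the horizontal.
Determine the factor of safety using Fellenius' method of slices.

Ordinary method of slices: FS = Σ[c'·Δl_i + (W_i cosα_i)·tanφ'] / Σ W_i sinα_i, with Δl_i = b_i / cosα_i.
Slice 1: Δl = 1.7/cos(-14.0°) = 1.752 m; N'_1 = 29·cos(-14.0°) = 28.1; c'Δl = 26.63; W sinα = -7.0
Slice 2: Δl = 1.7/cos(-3.9°) = 1.704 m; N'_2 = 80·cos(-3.9°) = 79.8; c'Δl = 25.90; W sinα = -5.4
Slice 3: Δl = 2.9/cos9.7° = 2.942 m; N'_3 = 229·cos9.7° = 225.7; c'Δl = 44.72; W sinα = 38.6
Slice 4: Δl = 1.8/cos24.2° = 1.973 m; N'_4 = 126·cos24.2° = 114.9; c'Δl = 30.00; W sinα = 51.7
Slice 5: Δl = 1.9/cos36.9° = 2.376 m; N'_5 = 96·cos36.9° = 76.8; c'Δl = 36.11; W sinα = 57.6
Slice 6: Δl = 1.6/cos51.3° = 2.559 m; N'_6 = 33·cos51.3° = 20.6; c'Δl = 38.90; W sinα = 25.8
Σc'Δl = 202.3 kN/m; ΣN' = 546.0 kN/m; ΣW sinα = 161.2 kN/m
Resisting = 202.3 + 546.0·tan35.6° = 202.3 + 390.9 = 593.2 kN/m
FS = 593.2 / 161.2 = 3.680

FS = 3.68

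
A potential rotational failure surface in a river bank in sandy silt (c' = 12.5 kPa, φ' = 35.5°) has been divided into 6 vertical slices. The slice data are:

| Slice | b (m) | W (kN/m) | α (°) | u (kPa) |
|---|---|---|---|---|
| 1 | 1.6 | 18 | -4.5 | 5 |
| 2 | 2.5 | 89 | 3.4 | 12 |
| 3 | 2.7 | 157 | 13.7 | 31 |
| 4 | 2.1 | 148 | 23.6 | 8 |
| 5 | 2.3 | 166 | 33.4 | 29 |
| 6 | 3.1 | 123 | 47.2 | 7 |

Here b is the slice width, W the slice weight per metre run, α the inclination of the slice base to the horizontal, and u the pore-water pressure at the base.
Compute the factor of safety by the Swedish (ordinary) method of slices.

FS = 1.65

Ordinary method of slices: FS = Σ[c'·Δl_i + (W_i cosα_i − u_i·Δl_i)·tanφ'] / Σ W_i sinα_i, with Δl_i = b_i / cosα_i.
Slice 1: Δl = 1.6/cos(-4.5°) = 1.605 m; N'_1 = 18·cos(-4.5°) − 5·1.605 = 9.9; c'Δl = 20.06; W sinα = -1.4
Slice 2: Δl = 2.5/cos3.4° = 2.504 m; N'_2 = 89·cos3.4° − 12·2.504 = 58.8; c'Δl = 31.31; W sinα = 5.3
Slice 3: Δl = 2.7/cos13.7° = 2.779 m; N'_3 = 157·cos13.7° − 31·2.779 = 66.4; c'Δl = 34.74; W sinα = 37.2
Slice 4: Δl = 2.1/cos23.6° = 2.292 m; N'_4 = 148·cos23.6° − 8·2.292 = 117.3; c'Δl = 28.65; W sinα = 59.3
Slice 5: Δl = 2.3/cos33.4° = 2.755 m; N'_5 = 166·cos33.4° − 29·2.755 = 58.7; c'Δl = 34.44; W sinα = 91.4
Slice 6: Δl = 3.1/cos47.2° = 4.563 m; N'_6 = 123·cos47.2° − 7·4.563 = 51.6; c'Δl = 57.03; W sinα = 90.2
Σc'Δl = 206.2 kN/m; ΣN' = 362.7 kN/m; ΣW sinα = 281.9 kN/m
Resisting = 206.2 + 362.7·tan35.5° = 206.2 + 258.7 = 464.9 kN/m
FS = 464.9 / 281.9 = 1.649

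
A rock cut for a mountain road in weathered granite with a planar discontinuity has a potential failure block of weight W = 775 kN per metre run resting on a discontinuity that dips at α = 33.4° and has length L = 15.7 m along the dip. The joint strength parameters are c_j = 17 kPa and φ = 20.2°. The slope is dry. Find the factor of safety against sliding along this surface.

FS = 1.18

Resolving the block weight along and normal to the plane and applying the Mohr–Coulomb strength on the joint:
N' = W cosα = 775·cos33.4° = 647.0 kN/m
Driving force T = W sinα = 775·sin33.4° = 426.6 kN/m
Resisting force R = c_j·L + N'·tanφ = 17·15.7 + 647.0·tan20.2° = 266.9 + 238.1 = 505.0 kN/m
FS = R / T = 505.0 / 426.6 = 1.184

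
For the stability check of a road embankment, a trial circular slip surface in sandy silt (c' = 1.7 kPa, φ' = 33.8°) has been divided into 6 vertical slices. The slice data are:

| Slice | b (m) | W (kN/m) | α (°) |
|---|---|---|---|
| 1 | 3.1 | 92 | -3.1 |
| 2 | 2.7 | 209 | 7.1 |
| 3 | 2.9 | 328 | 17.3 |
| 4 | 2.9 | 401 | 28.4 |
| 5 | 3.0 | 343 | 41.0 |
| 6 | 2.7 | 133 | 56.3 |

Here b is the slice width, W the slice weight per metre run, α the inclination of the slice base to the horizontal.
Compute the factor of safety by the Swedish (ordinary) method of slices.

Ordinary method of slices: FS = Σ[c'·Δl_i + (W_i cosα_i)·tanφ'] / Σ W_i sinα_i, with Δl_i = b_i / cosα_i.
Slice 1: Δl = 3.1/cos(-3.1°) = 3.105 m; N'_1 = 92·cos(-3.1°) = 91.9; c'Δl = 5.28; W sinα = -5.0
Slice 2: Δl = 2.7/cos7.1° = 2.721 m; N'_2 = 209·cos7.1° = 207.4; c'Δl = 4.63; W sinα = 25.8
Slice 3: Δl = 2.9/cos17.3° = 3.037 m; N'_3 = 328·cos17.3° = 313.2; c'Δl = 5.16; W sinα = 97.5
Slice 4: Δl = 2.9/cos28.4° = 3.297 m; N'_4 = 401·cos28.4° = 352.7; c'Δl = 5.60; W sinα = 190.7
Slice 5: Δl = 3.0/cos41.0° = 3.975 m; N'_5 = 343·cos41.0° = 258.9; c'Δl = 6.76; W sinα = 225.0
Slice 6: Δl = 2.7/cos56.3° = 4.866 m; N'_6 = 133·cos56.3° = 73.8; c'Δl = 8.27; W sinα = 110.6
Σc'Δl = 35.7 kN/m; ΣN' = 1297.8 kN/m; ΣW sinα = 644.8 kN/m
Resisting = 35.7 + 1297.8·tan33.8° = 35.7 + 868.8 = 904.5 kN/m
FS = 904.5 / 644.8 = 1.403

FS = 1.40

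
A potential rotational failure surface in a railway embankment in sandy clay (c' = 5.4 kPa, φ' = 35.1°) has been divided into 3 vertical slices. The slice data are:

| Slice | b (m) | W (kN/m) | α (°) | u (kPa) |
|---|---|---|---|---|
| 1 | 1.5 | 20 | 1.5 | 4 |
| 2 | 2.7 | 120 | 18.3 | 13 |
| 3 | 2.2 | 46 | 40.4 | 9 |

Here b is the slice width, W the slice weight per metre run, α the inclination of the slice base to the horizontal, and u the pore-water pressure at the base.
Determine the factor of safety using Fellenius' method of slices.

FS = 1.61

Ordinary method of slices: FS = Σ[c'·Δl_i + (W_i cosα_i − u_i·Δl_i)·tanφ'] / Σ W_i sinα_i, with Δl_i = b_i / cosα_i.
Slice 1: Δl = 1.5/cos1.5° = 1.501 m; N'_1 = 20·cos1.5° − 4·1.501 = 14.0; c'Δl = 8.10; W sinα = 0.5
Slice 2: Δl = 2.7/cos18.3° = 2.844 m; N'_2 = 120·cos18.3° − 13·2.844 = 77.0; c'Δl = 15.36; W sinα = 37.7
Slice 3: Δl = 2.2/cos40.4° = 2.889 m; N'_3 = 46·cos40.4° − 9·2.889 = 9.0; c'Δl = 15.60; W sinα = 29.8
Σc'Δl = 39.1 kN/m; ΣN' = 100.0 kN/m; ΣW sinα = 68.0 kN/m
Resisting = 39.1 + 100.0·tan35.1° = 39.1 + 70.3 = 109.3 kN/m
FS = 109.3 / 68.0 = 1.607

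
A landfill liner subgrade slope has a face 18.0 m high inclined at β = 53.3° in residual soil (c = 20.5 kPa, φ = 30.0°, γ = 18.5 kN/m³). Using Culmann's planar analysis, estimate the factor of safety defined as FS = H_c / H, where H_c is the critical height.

H_c = (4c/γ) · sinβ cosφ / [1 − cos(β − φ)]
    = (4·20.5/18.5) · sin53.3°·cos30.0° / [1 − cos23.3°]
    = 4.432 · 0.6944 / 0.0816 = 37.74 m
FS = H_c / H = 37.74 / 18.0 = 2.097

FS = 2.10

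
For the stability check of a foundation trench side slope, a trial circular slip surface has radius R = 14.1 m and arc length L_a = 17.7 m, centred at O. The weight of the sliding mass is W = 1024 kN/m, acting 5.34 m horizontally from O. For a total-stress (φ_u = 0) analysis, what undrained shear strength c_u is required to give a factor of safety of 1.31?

FS = c_u·L_a·R / (W·d), so c_u = FS·W·d / (L_a·R).
c_u = 1.31·1024·5.34 / (17.70·14.1) = 7163.3 / 249.57 = 28.70 kPa

c_u = 28.7 kPa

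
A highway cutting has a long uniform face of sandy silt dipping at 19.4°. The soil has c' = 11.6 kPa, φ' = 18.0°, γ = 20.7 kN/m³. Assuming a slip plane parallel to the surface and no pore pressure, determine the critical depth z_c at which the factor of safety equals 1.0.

z_c = 23.13 m

Setting FS = 1.00 in FS = [c' + γz cos²β tanφ'] / [γz sinβ cosβ] and solving for z:
z = c' / [γ cosβ (FS·sinβ − cosβ·tanφ')]
  = 11.6 / [20.7·cos19.4°·(1.00·sin19.4° − cos19.4°·tan18.0°)]
  = 11.6 / [20.7·0.9432·(1.00·0.3322 − 0.9432·0.3249)]
  = 11.6 / 0.5016 = 23.127 m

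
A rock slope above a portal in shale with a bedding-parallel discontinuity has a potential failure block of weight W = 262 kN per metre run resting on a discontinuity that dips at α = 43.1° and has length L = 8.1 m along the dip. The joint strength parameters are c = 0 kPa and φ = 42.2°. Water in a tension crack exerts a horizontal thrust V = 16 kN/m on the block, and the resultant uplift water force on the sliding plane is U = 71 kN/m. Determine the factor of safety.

Resolving the block weight along and normal to the plane and applying the Mohr–Coulomb strength on the joint:
N' = W cosα − U − V sinα = 262·cos43.1° − 71 − 16·sin43.1° = 109.4 kN/m
Driving force T = W sinα + V cosα = 262·sin43.1° + 16·cos43.1° = 190.7 kN/m
Resisting force R = c·L + N'·tanφ = 0·8.1 + 109.4·tan42.2° = 0.0 + 99.2 = 99.2 kN/m
FS = R / T = 99.2 / 190.7 = 0.520

FS = 0.52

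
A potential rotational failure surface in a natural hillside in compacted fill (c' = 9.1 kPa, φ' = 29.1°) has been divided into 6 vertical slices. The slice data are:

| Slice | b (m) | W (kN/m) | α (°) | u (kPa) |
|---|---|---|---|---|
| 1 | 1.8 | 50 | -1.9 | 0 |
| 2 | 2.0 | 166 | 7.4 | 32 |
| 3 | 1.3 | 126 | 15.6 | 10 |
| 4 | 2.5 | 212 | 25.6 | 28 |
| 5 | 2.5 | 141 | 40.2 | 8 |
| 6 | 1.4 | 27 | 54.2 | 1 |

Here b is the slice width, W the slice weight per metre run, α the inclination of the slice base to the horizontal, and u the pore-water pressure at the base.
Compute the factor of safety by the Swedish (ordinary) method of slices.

Ordinary method of slices: FS = Σ[c'·Δl_i + (W_i cosα_i − u_i·Δl_i)·tanφ'] / Σ W_i sinα_i, with Δl_i = b_i / cosα_i.
Slice 1: Δl = 1.8/cos(-1.9°) = 1.801 m; N'_1 = 50·cos(-1.9°) − 0·1.801 = 50.0; c'Δl = 16.39; W sinα = -1.7
Slice 2: Δl = 2.0/cos7.4° = 2.017 m; N'_2 = 166·cos7.4° − 32·2.017 = 100.1; c'Δl = 18.35; W sinα = 21.4
Slice 3: Δl = 1.3/cos15.6° = 1.350 m; N'_3 = 126·cos15.6° − 10·1.350 = 107.9; c'Δl = 12.28; W sinα = 33.9
Slice 4: Δl = 2.5/cos25.6° = 2.772 m; N'_4 = 212·cos25.6° − 28·2.772 = 113.6; c'Δl = 25.23; W sinα = 91.6
Slice 5: Δl = 2.5/cos40.2° = 3.273 m; N'_5 = 141·cos40.2° − 8·3.273 = 81.5; c'Δl = 29.79; W sinα = 91.0
Slice 6: Δl = 1.4/cos54.2° = 2.393 m; N'_6 = 27·cos54.2° − 1·2.393 = 13.4; c'Δl = 21.78; W sinα = 21.9
Σc'Δl = 123.8 kN/m; ΣN' = 466.4 kN/m; ΣW sinα = 258.1 kN/m
Resisting = 123.8 + 466.4·tan29.1° = 123.8 + 259.6 = 383.4 kN/m
FS = 383.4 / 258.1 = 1.485

FS = 1.49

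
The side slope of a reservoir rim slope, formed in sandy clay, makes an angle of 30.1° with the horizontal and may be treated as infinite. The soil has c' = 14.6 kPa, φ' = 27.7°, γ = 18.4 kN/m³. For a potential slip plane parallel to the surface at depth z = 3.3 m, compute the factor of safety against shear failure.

For an infinite slope with a slip plane parallel to the surface (no pore pressure): FS = [c' + γz cos²β tanφ'] / [γz sinβ cosβ].
γz = 18.4·3.3 = 60.72 kN/m²
Numerator = 14.6 + 60.72·cos²30.1°·tan27.7° = 14.6 + 60.72·0.7485·0.5250 = 38.461 kPa
Denominator = 60.72·sin30.1°·cos30.1° = 60.72·0.5015·0.8652 = 26.345 kPa
FS = 38.461 / 26.345 = 1.460

FS = 1.46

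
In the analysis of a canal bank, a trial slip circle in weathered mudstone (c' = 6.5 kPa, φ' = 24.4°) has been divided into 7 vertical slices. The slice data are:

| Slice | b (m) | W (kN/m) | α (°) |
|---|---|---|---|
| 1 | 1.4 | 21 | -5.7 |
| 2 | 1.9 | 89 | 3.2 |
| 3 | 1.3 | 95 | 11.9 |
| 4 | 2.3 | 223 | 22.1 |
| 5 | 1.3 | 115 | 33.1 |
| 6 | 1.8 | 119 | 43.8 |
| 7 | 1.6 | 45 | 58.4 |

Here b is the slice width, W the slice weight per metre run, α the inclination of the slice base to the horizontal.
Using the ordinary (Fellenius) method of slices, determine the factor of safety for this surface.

FS = 1.28

Ordinary method of slices: FS = Σ[c'·Δl_i + (W_i cosα_i)·tanφ'] / Σ W_i sinα_i, with Δl_i = b_i / cosα_i.
Slice 1: Δl = 1.4/cos(-5.7°) = 1.407 m; N'_1 = 21·cos(-5.7°) = 20.9; c'Δl = 9.15; W sinα = -2.1
Slice 2: Δl = 1.9/cos3.2° = 1.903 m; N'_2 = 89·cos3.2° = 88.9; c'Δl = 12.37; W sinα = 5.0
Slice 3: Δl = 1.3/cos11.9° = 1.329 m; N'_3 = 95·cos11.9° = 93.0; c'Δl = 8.64; W sinα = 19.6
Slice 4: Δl = 2.3/cos22.1° = 2.482 m; N'_4 = 223·cos22.1° = 206.6; c'Δl = 16.14; W sinα = 83.9
Slice 5: Δl = 1.3/cos33.1° = 1.552 m; N'_5 = 115·cos33.1° = 96.3; c'Δl = 10.09; W sinα = 62.8
Slice 6: Δl = 1.8/cos43.8° = 2.494 m; N'_6 = 119·cos43.8° = 85.9; c'Δl = 16.21; W sinα = 82.4
Slice 7: Δl = 1.6/cos58.4° = 3.054 m; N'_7 = 45·cos58.4° = 23.6; c'Δl = 19.85; W sinα = 38.3
Σc'Δl = 92.4 kN/m; ΣN' = 615.1 kN/m; ΣW sinα = 289.9 kN/m
Resisting = 92.4 + 615.1·tan24.4° = 92.4 + 279.0 = 371.5 kN/m
FS = 371.5 / 289.9 = 1.282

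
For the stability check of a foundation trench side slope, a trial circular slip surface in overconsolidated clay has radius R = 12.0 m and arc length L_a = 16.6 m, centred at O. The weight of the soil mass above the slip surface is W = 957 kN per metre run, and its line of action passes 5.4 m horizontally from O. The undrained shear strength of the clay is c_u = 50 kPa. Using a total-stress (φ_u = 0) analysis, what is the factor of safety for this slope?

FS = 1.93

Taking moments about the centre O, the resisting moment is provided by the undrained shear strength acting along the arc:
M_R = c_u·L_a·R = 50·16.60·12.0 = 9960.0 kN·m/m
M_D = W·d = 957·5.4 = 5167.8 kN·m/m
FS = M_R / M_D = 9960.0 / 5167.8 = 1.927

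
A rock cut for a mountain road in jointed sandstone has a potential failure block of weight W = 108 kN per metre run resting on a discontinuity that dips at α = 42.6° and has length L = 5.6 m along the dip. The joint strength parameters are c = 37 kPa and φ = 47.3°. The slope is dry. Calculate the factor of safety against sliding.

Resolving the block weight along and normal to the plane and applying the Mohr–Coulomb strength on the joint:
N' = W cosα = 108·cos42.6° = 79.5 kN/m
Driving force T = W sinα = 108·sin42.6° = 73.1 kN/m
Resisting force R = c·L + N'·tanφ = 37·5.6 + 79.5·tan47.3° = 207.2 + 86.2 = 293.4 kN/m
FS = R / T = 293.4 / 73.1 = 4.013

FS = 4.01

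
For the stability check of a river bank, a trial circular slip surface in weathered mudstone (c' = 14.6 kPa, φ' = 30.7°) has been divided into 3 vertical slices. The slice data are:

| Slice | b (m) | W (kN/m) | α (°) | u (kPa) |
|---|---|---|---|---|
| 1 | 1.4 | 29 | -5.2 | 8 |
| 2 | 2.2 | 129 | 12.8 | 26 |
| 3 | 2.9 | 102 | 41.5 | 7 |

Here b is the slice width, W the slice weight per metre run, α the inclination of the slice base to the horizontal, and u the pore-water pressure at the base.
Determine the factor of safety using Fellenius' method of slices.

FS = 2.03

Ordinary method of slices: FS = Σ[c'·Δl_i + (W_i cosα_i − u_i·Δl_i)·tanφ'] / Σ W_i sinα_i, with Δl_i = b_i / cosα_i.
Slice 1: Δl = 1.4/cos(-5.2°) = 1.406 m; N'_1 = 29·cos(-5.2°) − 8·1.406 = 17.6; c'Δl = 20.52; W sinα = -2.6
Slice 2: Δl = 2.2/cos12.8° = 2.256 m; N'_2 = 129·cos12.8° − 26·2.256 = 67.1; c'Δl = 32.94; W sinα = 28.6
Slice 3: Δl = 2.9/cos41.5° = 3.872 m; N'_3 = 102·cos41.5° − 7·3.872 = 49.3; c'Δl = 56.53; W sinα = 67.6
Σc'Δl = 110.0 kN/m; ΣN' = 134.1 kN/m; ΣW sinα = 93.5 kN/m
Resisting = 110.0 + 134.1·tan30.7° = 110.0 + 79.6 = 189.6 kN/m
FS = 189.6 / 93.5 = 2.027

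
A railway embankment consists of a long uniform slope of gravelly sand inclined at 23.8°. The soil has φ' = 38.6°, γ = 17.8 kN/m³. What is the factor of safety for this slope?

For a dry cohesionless infinite slope the factor of safety is FS = tanφ' / tanβ.
FS = tan38.6° / tan23.8° = 0.7983 / 0.4411 = 1.810

FS = 1.81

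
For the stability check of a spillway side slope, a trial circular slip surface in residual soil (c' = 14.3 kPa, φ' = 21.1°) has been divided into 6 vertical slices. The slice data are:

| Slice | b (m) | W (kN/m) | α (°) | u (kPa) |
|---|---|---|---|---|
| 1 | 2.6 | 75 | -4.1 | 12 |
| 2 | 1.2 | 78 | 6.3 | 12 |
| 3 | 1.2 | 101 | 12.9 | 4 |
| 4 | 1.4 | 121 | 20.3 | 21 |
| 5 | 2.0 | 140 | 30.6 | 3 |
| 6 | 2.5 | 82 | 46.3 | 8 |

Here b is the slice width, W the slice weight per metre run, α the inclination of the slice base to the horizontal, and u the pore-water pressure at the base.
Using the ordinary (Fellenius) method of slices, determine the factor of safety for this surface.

Ordinary method of slices: FS = Σ[c'·Δl_i + (W_i cosα_i − u_i·Δl_i)·tanφ'] / Σ W_i sinα_i, with Δl_i = b_i / cosα_i.
Slice 1: Δl = 2.6/cos(-4.1°) = 2.607 m; N'_1 = 75·cos(-4.1°) − 12·2.607 = 43.5; c'Δl = 37.28; W sinα = -5.4
Slice 2: Δl = 1.2/cos6.3° = 1.207 m; N'_2 = 78·cos6.3° − 12·1.207 = 63.0; c'Δl = 17.26; W sinα = 8.6
Slice 3: Δl = 1.2/cos12.9° = 1.231 m; N'_3 = 101·cos12.9° − 4·1.231 = 93.5; c'Δl = 17.60; W sinα = 22.5
Slice 4: Δl = 1.4/cos20.3° = 1.493 m; N'_4 = 121·cos20.3° − 21·1.493 = 82.1; c'Δl = 21.35; W sinα = 42.0
Slice 5: Δl = 2.0/cos30.6° = 2.324 m; N'_5 = 140·cos30.6° − 3·2.324 = 113.5; c'Δl = 33.23; W sinα = 71.3
Slice 6: Δl = 2.5/cos46.3° = 3.619 m; N'_6 = 82·cos46.3° − 8·3.619 = 27.7; c'Δl = 51.75; W sinα = 59.3
Σc'Δl = 178.5 kN/m; ΣN' = 423.5 kN/m; ΣW sinα = 198.3 kN/m
Resisting = 178.5 + 423.5·tan21.1° = 178.5 + 163.4 = 341.9 kN/m
FS = 341.9 / 198.3 = 1.724

FS = 1.72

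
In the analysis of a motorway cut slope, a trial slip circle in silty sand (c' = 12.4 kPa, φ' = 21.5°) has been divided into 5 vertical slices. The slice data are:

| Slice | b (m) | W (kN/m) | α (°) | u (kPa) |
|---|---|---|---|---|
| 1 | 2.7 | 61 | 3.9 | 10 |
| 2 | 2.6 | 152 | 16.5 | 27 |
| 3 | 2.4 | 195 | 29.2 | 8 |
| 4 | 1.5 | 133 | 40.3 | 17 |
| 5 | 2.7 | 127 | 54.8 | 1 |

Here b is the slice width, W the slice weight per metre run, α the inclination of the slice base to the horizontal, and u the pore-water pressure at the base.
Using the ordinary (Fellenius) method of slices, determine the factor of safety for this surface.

FS = 1.02

Ordinary method of slices: FS = Σ[c'·Δl_i + (W_i cosα_i − u_i·Δl_i)·tanφ'] / Σ W_i sinα_i, with Δl_i = b_i / cosα_i.
Slice 1: Δl = 2.7/cos3.9° = 2.706 m; N'_1 = 61·cos3.9° − 10·2.706 = 33.8; c'Δl = 33.56; W sinα = 4.1
Slice 2: Δl = 2.6/cos16.5° = 2.712 m; N'_2 = 152·cos16.5° − 27·2.712 = 72.5; c'Δl = 33.62; W sinα = 43.2
Slice 3: Δl = 2.4/cos29.2° = 2.749 m; N'_3 = 195·cos29.2° − 8·2.749 = 148.2; c'Δl = 34.09; W sinα = 95.1
Slice 4: Δl = 1.5/cos40.3° = 1.967 m; N'_4 = 133·cos40.3° − 17·1.967 = 68.0; c'Δl = 24.39; W sinα = 86.0
Slice 5: Δl = 2.7/cos54.8° = 4.684 m; N'_5 = 127·cos54.8° − 1·4.684 = 68.5; c'Δl = 58.08; W sinα = 103.8
Σc'Δl = 183.7 kN/m; ΣN' = 391.1 kN/m; ΣW sinα = 332.3 kN/m
Resisting = 183.7 + 391.1·tan21.5° = 183.7 + 154.0 = 337.8 kN/m
FS = 337.8 / 332.3 = 1.017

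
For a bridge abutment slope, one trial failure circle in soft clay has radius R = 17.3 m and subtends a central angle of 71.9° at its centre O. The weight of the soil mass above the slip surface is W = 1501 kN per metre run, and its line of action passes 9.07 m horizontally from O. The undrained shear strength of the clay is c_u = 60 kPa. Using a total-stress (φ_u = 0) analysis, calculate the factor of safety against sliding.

FS = 1.66

Taking moments about the centre O, the resisting moment is provided by the undrained shear strength acting along the arc:
Arc length L_a = R·θ = 17.3·(71.9°·π/180) = 17.3·1.2549 = 21.71 m
M_R = c_u·L_a·R = 60·21.71·17.3 = 22534.6 kN·m/m
M_D = W·d = 1501·9.07 = 13614.1 kN·m/m
FS = M_R / M_D = 22534.6 / 13614.1 = 1.655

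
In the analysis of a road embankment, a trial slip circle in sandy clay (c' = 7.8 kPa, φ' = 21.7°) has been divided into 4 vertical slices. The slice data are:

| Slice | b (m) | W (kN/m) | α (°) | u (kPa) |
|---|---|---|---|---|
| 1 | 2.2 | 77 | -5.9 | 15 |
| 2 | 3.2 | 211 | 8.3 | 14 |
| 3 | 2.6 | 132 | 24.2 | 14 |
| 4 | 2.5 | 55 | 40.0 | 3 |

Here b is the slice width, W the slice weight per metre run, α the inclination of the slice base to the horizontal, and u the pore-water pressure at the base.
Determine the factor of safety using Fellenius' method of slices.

Ordinary method of slices: FS = Σ[c'·Δl_i + (W_i cosα_i − u_i·Δl_i)·tanφ'] / Σ W_i sinα_i, with Δl_i = b_i / cosα_i.
Slice 1: Δl = 2.2/cos(-5.9°) = 2.212 m; N'_1 = 77·cos(-5.9°) − 15·2.212 = 43.4; c'Δl = 17.25; W sinα = -7.9
Slice 2: Δl = 3.2/cos8.3° = 3.234 m; N'_2 = 211·cos8.3° − 14·3.234 = 163.5; c'Δl = 25.22; W sinα = 30.5
Slice 3: Δl = 2.6/cos24.2° = 2.851 m; N'_3 = 132·cos24.2° − 14·2.851 = 80.5; c'Δl = 22.23; W sinα = 54.1
Slice 4: Δl = 2.5/cos40.0° = 3.264 m; N'_4 = 55·cos40.0° − 3·3.264 = 32.3; c'Δl = 25.46; W sinα = 35.4
Σc'Δl = 90.2 kN/m; ΣN' = 319.8 kN/m; ΣW sinα = 112.0 kN/m
Resisting = 90.2 + 319.8·tan21.7° = 90.2 + 127.3 = 217.4 kN/m
FS = 217.4 / 112.0 = 1.941

FS = 1.94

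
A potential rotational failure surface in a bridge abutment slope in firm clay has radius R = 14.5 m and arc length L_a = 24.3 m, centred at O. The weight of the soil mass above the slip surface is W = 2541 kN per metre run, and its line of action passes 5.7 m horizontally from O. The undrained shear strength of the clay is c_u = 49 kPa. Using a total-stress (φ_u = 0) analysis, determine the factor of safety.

Taking moments about the centre O, the resisting moment is provided by the undrained shear strength acting along the arc:
M_R = c_u·L_a·R = 49·24.30·14.5 = 17265.2 kN·m/m
M_D = W·d = 2541·5.7 = 14483.7 kN·m/m
FS = M_R / M_D = 17265.2 / 14483.7 = 1.192

FS = 1.19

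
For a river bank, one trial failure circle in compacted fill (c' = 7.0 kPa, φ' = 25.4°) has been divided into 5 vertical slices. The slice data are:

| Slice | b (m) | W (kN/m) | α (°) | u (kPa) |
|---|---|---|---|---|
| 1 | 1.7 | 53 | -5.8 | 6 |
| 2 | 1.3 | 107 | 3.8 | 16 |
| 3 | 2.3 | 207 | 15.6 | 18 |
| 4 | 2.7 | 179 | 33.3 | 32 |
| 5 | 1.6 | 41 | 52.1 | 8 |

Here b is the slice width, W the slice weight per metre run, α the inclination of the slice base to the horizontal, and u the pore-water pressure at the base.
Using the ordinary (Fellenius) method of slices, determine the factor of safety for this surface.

Ordinary method of slices: FS = Σ[c'·Δl_i + (W_i cosα_i − u_i·Δl_i)·tanφ'] / Σ W_i sinα_i, with Δl_i = b_i / cosα_i.
Slice 1: Δl = 1.7/cos(-5.8°) = 1.709 m; N'_1 = 53·cos(-5.8°) − 6·1.709 = 42.5; c'Δl = 11.96; W sinα = -5.4
Slice 2: Δl = 1.3/cos3.8° = 1.303 m; N'_2 = 107·cos3.8° − 16·1.303 = 85.9; c'Δl = 9.12; W sinα = 7.1
Slice 3: Δl = 2.3/cos15.6° = 2.388 m; N'_3 = 207·cos15.6° − 18·2.388 = 156.4; c'Δl = 16.72; W sinα = 55.7
Slice 4: Δl = 2.7/cos33.3° = 3.230 m; N'_4 = 179·cos33.3° − 32·3.230 = 46.2; c'Δl = 22.61; W sinα = 98.3
Slice 5: Δl = 1.6/cos52.1° = 2.605 m; N'_5 = 41·cos52.1° − 8·2.605 = 4.3; c'Δl = 18.23; W sinα = 32.4
Σc'Δl = 78.6 kN/m; ΣN' = 335.4 kN/m; ΣW sinα = 188.0 kN/m
Resisting = 78.6 + 335.4·tan25.4° = 78.6 + 159.2 = 237.9 kN/m
FS = 237.9 / 188.0 = 1.265

FS = 1.27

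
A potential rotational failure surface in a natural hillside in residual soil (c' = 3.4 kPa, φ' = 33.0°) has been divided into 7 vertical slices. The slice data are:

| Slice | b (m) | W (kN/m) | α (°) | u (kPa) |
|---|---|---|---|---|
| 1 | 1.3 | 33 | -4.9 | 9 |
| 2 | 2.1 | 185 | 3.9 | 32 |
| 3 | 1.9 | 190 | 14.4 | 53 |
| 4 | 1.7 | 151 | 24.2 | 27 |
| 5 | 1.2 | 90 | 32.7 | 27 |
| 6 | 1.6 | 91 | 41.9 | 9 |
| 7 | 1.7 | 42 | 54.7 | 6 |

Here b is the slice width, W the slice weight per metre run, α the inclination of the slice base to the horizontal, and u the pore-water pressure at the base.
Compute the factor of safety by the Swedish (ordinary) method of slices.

FS = 1.16

Ordinary method of slices: FS = Σ[c'·Δl_i + (W_i cosα_i − u_i·Δl_i)·tanφ'] / Σ W_i sinα_i, with Δl_i = b_i / cosα_i.
Slice 1: Δl = 1.3/cos(-4.9°) = 1.305 m; N'_1 = 33·cos(-4.9°) − 9·1.305 = 21.1; c'Δl = 4.44; W sinα = -2.8
Slice 2: Δl = 2.1/cos3.9° = 2.105 m; N'_2 = 185·cos3.9° − 32·2.105 = 117.2; c'Δl = 7.16; W sinα = 12.6
Slice 3: Δl = 1.9/cos14.4° = 1.962 m; N'_3 = 190·cos14.4° − 53·1.962 = 80.1; c'Δl = 6.67; W sinα = 47.3
Slice 4: Δl = 1.7/cos24.2° = 1.864 m; N'_4 = 151·cos24.2° − 27·1.864 = 87.4; c'Δl = 6.34; W sinα = 61.9
Slice 5: Δl = 1.2/cos32.7° = 1.426 m; N'_5 = 90·cos32.7° − 27·1.426 = 37.2; c'Δl = 4.85; W sinα = 48.6
Slice 6: Δl = 1.6/cos41.9° = 2.150 m; N'_6 = 91·cos41.9° − 9·2.150 = 48.4; c'Δl = 7.31; W sinα = 60.8
Slice 7: Δl = 1.7/cos54.7° = 2.942 m; N'_7 = 42·cos54.7° − 6·2.942 = 6.6; c'Δl = 10.00; W sinα = 34.3
Σc'Δl = 46.8 kN/m; ΣN' = 398.1 kN/m; ΣW sinα = 262.6 kN/m
Resisting = 46.8 + 398.1·tan33.0° = 46.8 + 258.5 = 305.3 kN/m
FS = 305.3 / 262.6 = 1.163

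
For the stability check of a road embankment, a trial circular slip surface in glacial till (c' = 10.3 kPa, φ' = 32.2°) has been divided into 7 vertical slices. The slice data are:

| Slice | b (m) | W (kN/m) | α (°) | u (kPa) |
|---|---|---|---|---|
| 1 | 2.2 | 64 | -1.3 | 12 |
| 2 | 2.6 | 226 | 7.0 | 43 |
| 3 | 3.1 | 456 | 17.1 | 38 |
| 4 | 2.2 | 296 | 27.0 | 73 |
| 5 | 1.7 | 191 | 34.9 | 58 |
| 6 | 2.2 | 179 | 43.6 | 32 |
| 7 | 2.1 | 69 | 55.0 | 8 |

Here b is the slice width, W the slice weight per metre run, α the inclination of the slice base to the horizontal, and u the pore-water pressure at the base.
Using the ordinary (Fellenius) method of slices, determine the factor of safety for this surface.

FS = 1.01

Ordinary method of slices: FS = Σ[c'·Δl_i + (W_i cosα_i − u_i·Δl_i)·tanφ'] / Σ W_i sinα_i, with Δl_i = b_i / cosα_i.
Slice 1: Δl = 2.2/cos(-1.3°) = 2.201 m; N'_1 = 64·cos(-1.3°) − 12·2.201 = 37.6; c'Δl = 22.67; W sinα = -1.5
Slice 2: Δl = 2.6/cos7.0° = 2.620 m; N'_2 = 226·cos7.0° − 43·2.620 = 111.7; c'Δl = 26.98; W sinα = 27.5
Slice 3: Δl = 3.1/cos17.1° = 3.243 m; N'_3 = 456·cos17.1° − 38·3.243 = 312.6; c'Δl = 33.41; W sinα = 134.1
Slice 4: Δl = 2.2/cos27.0° = 2.469 m; N'_4 = 296·cos27.0° − 73·2.469 = 83.5; c'Δl = 25.43; W sinα = 134.4
Slice 5: Δl = 1.7/cos34.9° = 2.073 m; N'_5 = 191·cos34.9° − 58·2.073 = 36.4; c'Δl = 21.35; W sinα = 109.3
Slice 6: Δl = 2.2/cos43.6° = 3.038 m; N'_6 = 179·cos43.6° − 32·3.038 = 32.4; c'Δl = 31.29; W sinα = 123.4
Slice 7: Δl = 2.1/cos55.0° = 3.661 m; N'_7 = 69·cos55.0° − 8·3.661 = 10.3; c'Δl = 37.71; W sinα = 56.5
Σc'Δl = 198.8 kN/m; ΣN' = 624.5 kN/m; ΣW sinα = 583.8 kN/m
Resisting = 198.8 + 624.5·tan32.2° = 198.8 + 393.2 = 592.1 kN/m
FS = 592.1 / 583.8 = 1.014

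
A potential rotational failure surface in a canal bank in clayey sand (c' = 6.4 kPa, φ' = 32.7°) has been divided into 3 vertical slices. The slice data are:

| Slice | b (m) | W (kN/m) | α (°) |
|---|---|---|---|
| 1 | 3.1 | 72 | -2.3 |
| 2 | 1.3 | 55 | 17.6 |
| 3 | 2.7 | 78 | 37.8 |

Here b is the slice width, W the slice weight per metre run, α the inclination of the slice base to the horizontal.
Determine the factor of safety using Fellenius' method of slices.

Ordinary method of slices: FS = Σ[c'·Δl_i + (W_i cosα_i)·tanφ'] / Σ W_i sinα_i, with Δl_i = b_i / cosα_i.
Slice 1: Δl = 3.1/cos(-2.3°) = 3.102 m; N'_1 = 72·cos(-2.3°) = 71.9; c'Δl = 19.86; W sinα = -2.9
Slice 2: Δl = 1.3/cos17.6° = 1.364 m; N'_2 = 55·cos17.6° = 52.4; c'Δl = 8.73; W sinα = 16.6
Slice 3: Δl = 2.7/cos37.8° = 3.417 m; N'_3 = 78·cos37.8° = 61.6; c'Δl = 21.87; W sinα = 47.8
Σc'Δl = 50.5 kN/m; ΣN' = 186.0 kN/m; ΣW sinα = 61.5 kN/m
Resisting = 50.5 + 186.0·tan32.7° = 50.5 + 119.4 = 169.9 kN/m
FS = 169.9 / 61.5 = 2.760

FS = 2.76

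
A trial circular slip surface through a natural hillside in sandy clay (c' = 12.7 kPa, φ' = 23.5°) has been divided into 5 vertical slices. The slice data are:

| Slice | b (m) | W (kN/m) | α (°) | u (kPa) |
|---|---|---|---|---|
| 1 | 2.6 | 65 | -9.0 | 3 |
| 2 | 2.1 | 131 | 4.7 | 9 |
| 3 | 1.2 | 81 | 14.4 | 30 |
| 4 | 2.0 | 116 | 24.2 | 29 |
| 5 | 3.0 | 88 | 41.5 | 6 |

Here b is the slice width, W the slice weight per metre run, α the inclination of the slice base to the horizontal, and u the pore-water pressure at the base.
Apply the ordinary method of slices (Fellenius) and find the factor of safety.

FS = 2.23

Ordinary method of slices: FS = Σ[c'·Δl_i + (W_i cosα_i − u_i·Δl_i)·tanφ'] / Σ W_i sinα_i, with Δl_i = b_i / cosα_i.
Slice 1: Δl = 2.6/cos(-9.0°) = 2.632 m; N'_1 = 65·cos(-9.0°) − 3·2.632 = 56.3; c'Δl = 33.43; W sinα = -10.2
Slice 2: Δl = 2.1/cos4.7° = 2.107 m; N'_2 = 131·cos4.7° − 9·2.107 = 111.6; c'Δl = 26.76; W sinα = 10.7
Slice 3: Δl = 1.2/cos14.4° = 1.239 m; N'_3 = 81·cos14.4° − 30·1.239 = 41.3; c'Δl = 15.73; W sinα = 20.1
Slice 4: Δl = 2.0/cos24.2° = 2.193 m; N'_4 = 116·cos24.2° − 29·2.193 = 42.2; c'Δl = 27.85; W sinα = 47.6
Slice 5: Δl = 3.0/cos41.5° = 4.006 m; N'_5 = 88·cos41.5° − 6·4.006 = 41.9; c'Δl = 50.87; W sinα = 58.3
Σc'Δl = 154.6 kN/m; ΣN' = 293.3 kN/m; ΣW sinα = 126.6 kN/m
Resisting = 154.6 + 293.3·tan23.5° = 154.6 + 127.5 = 282.2 kN/m
FS = 282.2 / 126.6 = 2.229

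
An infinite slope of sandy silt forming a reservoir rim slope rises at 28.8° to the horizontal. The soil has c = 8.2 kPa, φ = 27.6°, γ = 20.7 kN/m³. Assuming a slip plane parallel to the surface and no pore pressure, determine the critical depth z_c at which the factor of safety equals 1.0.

z_c = 19.13 m

Setting FS = 1.00 in FS = [c + γz cos²β tanφ] / [γz sinβ cosβ] and solving for z:
z = c / [γ cosβ (FS·sinβ − cosβ·tanφ)]
  = 8.2 / [20.7·cos28.8°·(1.00·sin28.8° − cos28.8°·tan27.6°)]
  = 8.2 / [20.7·0.8763·(1.00·0.4818 − 0.8763·0.5228)]
  = 8.2 / 0.4287 = 19.129 m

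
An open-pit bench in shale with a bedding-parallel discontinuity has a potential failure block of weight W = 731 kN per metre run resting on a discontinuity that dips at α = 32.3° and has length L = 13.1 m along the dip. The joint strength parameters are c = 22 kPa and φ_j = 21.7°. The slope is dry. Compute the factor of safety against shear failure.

Resolving the block weight along and normal to the plane and applying the Mohr–Coulomb strength on the joint:
N' = W cosα = 731·cos32.3° = 617.9 kN/m
Driving force T = W sinα = 731·sin32.3° = 390.6 kN/m
Resisting force R = c·L + N'·tanφ_j = 22·13.1 + 617.9·tan21.7° = 288.2 + 245.9 = 534.1 kN/m
FS = R / T = 534.1 / 390.6 = 1.367

FS = 1.37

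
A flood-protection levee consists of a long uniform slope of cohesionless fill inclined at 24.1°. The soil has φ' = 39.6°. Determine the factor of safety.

FS = 1.85

For a dry cohesionless infinite slope the factor of safety is FS = tanφ' / tanβ.
FS = tan39.6° / tan24.1° = 0.8273 / 0.4473 = 1.849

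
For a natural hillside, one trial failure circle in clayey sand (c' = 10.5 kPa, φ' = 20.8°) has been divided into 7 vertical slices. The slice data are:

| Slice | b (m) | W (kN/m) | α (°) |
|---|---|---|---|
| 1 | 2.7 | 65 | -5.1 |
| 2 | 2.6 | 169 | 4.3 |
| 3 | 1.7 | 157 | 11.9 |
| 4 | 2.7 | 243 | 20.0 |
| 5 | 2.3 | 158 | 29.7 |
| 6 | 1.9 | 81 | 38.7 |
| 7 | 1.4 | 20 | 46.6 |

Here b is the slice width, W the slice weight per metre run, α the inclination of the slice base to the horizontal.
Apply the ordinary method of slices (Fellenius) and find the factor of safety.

Ordinary method of slices: FS = Σ[c'·Δl_i + (W_i cosα_i)·tanφ'] / Σ W_i sinα_i, with Δl_i = b_i / cosα_i.
Slice 1: Δl = 2.7/cos(-5.1°) = 2.711 m; N'_1 = 65·cos(-5.1°) = 64.7; c'Δl = 28.46; W sinα = -5.8
Slice 2: Δl = 2.6/cos4.3° = 2.607 m; N'_2 = 169·cos4.3° = 168.5; c'Δl = 27.38; W sinα = 12.7
Slice 3: Δl = 1.7/cos11.9° = 1.737 m; N'_3 = 157·cos11.9° = 153.6; c'Δl = 18.24; W sinα = 32.4
Slice 4: Δl = 2.7/cos20.0° = 2.873 m; N'_4 = 243·cos20.0° = 228.3; c'Δl = 30.17; W sinα = 83.1
Slice 5: Δl = 2.3/cos29.7° = 2.648 m; N'_5 = 158·cos29.7° = 137.2; c'Δl = 27.80; W sinα = 78.3
Slice 6: Δl = 1.9/cos38.7° = 2.435 m; N'_6 = 81·cos38.7° = 63.2; c'Δl = 25.56; W sinα = 50.6
Slice 7: Δl = 1.4/cos46.6° = 2.038 m; N'_7 = 20·cos46.6° = 13.7; c'Δl = 21.39; W sinα = 14.5
Σc'Δl = 179.0 kN/m; ΣN' = 829.4 kN/m; ΣW sinα = 265.8 kN/m
Resisting = 179.0 + 829.4·tan20.8° = 179.0 + 315.1 = 494.1 kN/m
FS = 494.1 / 265.8 = 1.859

FS = 1.86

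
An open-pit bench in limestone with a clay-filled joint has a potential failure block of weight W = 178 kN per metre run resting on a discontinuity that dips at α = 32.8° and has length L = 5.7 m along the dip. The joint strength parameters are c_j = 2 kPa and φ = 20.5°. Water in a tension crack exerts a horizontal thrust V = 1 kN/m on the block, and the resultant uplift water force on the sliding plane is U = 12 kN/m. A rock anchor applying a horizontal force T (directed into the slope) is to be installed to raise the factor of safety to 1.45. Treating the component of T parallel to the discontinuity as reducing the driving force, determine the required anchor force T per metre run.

T = 55 kN/m

Resolving forces along and normal to the sliding plane, with the horizontal anchor force T adding T·sinα to the effective normal force and T·cosα acting up the plane against the driving force:
FS = [c_jL + (W cosα − U − V sinα + T sinα) tanφ] / [W sinα + V cosα − T cosα]
Without the anchor: N' = 137.1 kN/m, driving T_d = 97.3 kN/m, resisting R = 2·5.7 + 137.1·tan20.5° = 62.7 kN/m, FS = 0.64.
Setting FS = 1.45 and solving for T:
1.45·(97.3 − T cos32.8°) = 62.7 + T sin32.8°·tan20.5°
T·(sin32.8°·tan20.5° + 1.45·cos32.8°) = 1.45·97.3 − 62.7
T·(0.5417·0.3739 + 1.45·0.8406) = 141.0 − 62.7 = 78.4
T·1.4214 = 78.4
T = 55.1 kN/m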